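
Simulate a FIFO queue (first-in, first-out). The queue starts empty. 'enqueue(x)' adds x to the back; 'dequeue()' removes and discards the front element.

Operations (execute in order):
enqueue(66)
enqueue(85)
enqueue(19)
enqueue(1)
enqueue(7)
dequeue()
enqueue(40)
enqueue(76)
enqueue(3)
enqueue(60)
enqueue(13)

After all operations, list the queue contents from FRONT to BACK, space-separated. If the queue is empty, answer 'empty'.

enqueue(66): [66]
enqueue(85): [66, 85]
enqueue(19): [66, 85, 19]
enqueue(1): [66, 85, 19, 1]
enqueue(7): [66, 85, 19, 1, 7]
dequeue(): [85, 19, 1, 7]
enqueue(40): [85, 19, 1, 7, 40]
enqueue(76): [85, 19, 1, 7, 40, 76]
enqueue(3): [85, 19, 1, 7, 40, 76, 3]
enqueue(60): [85, 19, 1, 7, 40, 76, 3, 60]
enqueue(13): [85, 19, 1, 7, 40, 76, 3, 60, 13]

Answer: 85 19 1 7 40 76 3 60 13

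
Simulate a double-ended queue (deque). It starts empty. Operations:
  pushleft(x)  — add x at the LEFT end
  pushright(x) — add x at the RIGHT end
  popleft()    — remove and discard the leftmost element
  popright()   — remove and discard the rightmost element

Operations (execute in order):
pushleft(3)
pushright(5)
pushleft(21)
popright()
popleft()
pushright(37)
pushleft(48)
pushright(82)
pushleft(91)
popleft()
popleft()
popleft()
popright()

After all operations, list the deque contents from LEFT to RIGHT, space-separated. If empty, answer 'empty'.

pushleft(3): [3]
pushright(5): [3, 5]
pushleft(21): [21, 3, 5]
popright(): [21, 3]
popleft(): [3]
pushright(37): [3, 37]
pushleft(48): [48, 3, 37]
pushright(82): [48, 3, 37, 82]
pushleft(91): [91, 48, 3, 37, 82]
popleft(): [48, 3, 37, 82]
popleft(): [3, 37, 82]
popleft(): [37, 82]
popright(): [37]

Answer: 37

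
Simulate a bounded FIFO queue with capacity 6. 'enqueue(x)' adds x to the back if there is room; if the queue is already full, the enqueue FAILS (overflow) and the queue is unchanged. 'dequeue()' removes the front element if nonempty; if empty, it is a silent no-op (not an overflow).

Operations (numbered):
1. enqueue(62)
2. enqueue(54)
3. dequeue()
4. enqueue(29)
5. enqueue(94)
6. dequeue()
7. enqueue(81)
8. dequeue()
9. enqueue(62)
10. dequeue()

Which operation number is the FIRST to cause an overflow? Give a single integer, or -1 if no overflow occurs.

1. enqueue(62): size=1
2. enqueue(54): size=2
3. dequeue(): size=1
4. enqueue(29): size=2
5. enqueue(94): size=3
6. dequeue(): size=2
7. enqueue(81): size=3
8. dequeue(): size=2
9. enqueue(62): size=3
10. dequeue(): size=2

Answer: -1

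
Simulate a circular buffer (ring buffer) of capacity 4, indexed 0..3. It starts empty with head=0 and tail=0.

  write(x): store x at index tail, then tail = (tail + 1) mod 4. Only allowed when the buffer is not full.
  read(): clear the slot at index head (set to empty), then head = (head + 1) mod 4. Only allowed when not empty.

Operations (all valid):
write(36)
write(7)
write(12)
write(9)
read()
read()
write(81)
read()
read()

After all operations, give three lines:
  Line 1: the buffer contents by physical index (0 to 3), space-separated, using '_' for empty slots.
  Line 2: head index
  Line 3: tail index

write(36): buf=[36 _ _ _], head=0, tail=1, size=1
write(7): buf=[36 7 _ _], head=0, tail=2, size=2
write(12): buf=[36 7 12 _], head=0, tail=3, size=3
write(9): buf=[36 7 12 9], head=0, tail=0, size=4
read(): buf=[_ 7 12 9], head=1, tail=0, size=3
read(): buf=[_ _ 12 9], head=2, tail=0, size=2
write(81): buf=[81 _ 12 9], head=2, tail=1, size=3
read(): buf=[81 _ _ 9], head=3, tail=1, size=2
read(): buf=[81 _ _ _], head=0, tail=1, size=1

Answer: 81 _ _ _
0
1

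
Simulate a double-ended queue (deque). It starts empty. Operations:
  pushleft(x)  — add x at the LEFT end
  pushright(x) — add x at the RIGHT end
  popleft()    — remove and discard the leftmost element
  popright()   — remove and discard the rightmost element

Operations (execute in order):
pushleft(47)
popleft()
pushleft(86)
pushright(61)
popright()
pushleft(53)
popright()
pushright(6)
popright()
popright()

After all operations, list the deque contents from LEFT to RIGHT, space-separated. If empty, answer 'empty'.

Answer: empty

Derivation:
pushleft(47): [47]
popleft(): []
pushleft(86): [86]
pushright(61): [86, 61]
popright(): [86]
pushleft(53): [53, 86]
popright(): [53]
pushright(6): [53, 6]
popright(): [53]
popright(): []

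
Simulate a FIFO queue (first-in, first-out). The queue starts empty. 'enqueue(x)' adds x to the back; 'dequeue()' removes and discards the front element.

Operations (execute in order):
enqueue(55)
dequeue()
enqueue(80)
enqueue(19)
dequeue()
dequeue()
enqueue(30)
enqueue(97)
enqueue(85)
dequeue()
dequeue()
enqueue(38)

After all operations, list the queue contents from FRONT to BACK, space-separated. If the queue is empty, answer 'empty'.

enqueue(55): [55]
dequeue(): []
enqueue(80): [80]
enqueue(19): [80, 19]
dequeue(): [19]
dequeue(): []
enqueue(30): [30]
enqueue(97): [30, 97]
enqueue(85): [30, 97, 85]
dequeue(): [97, 85]
dequeue(): [85]
enqueue(38): [85, 38]

Answer: 85 38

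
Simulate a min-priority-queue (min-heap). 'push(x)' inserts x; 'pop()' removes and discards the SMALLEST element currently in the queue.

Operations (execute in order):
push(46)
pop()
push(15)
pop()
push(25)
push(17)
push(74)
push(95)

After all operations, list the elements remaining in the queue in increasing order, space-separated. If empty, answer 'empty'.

push(46): heap contents = [46]
pop() → 46: heap contents = []
push(15): heap contents = [15]
pop() → 15: heap contents = []
push(25): heap contents = [25]
push(17): heap contents = [17, 25]
push(74): heap contents = [17, 25, 74]
push(95): heap contents = [17, 25, 74, 95]

Answer: 17 25 74 95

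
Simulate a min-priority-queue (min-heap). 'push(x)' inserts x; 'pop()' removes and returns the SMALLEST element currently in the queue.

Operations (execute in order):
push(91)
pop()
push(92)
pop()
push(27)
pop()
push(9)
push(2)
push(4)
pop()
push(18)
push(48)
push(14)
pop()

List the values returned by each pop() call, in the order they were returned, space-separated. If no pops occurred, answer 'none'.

Answer: 91 92 27 2 4

Derivation:
push(91): heap contents = [91]
pop() → 91: heap contents = []
push(92): heap contents = [92]
pop() → 92: heap contents = []
push(27): heap contents = [27]
pop() → 27: heap contents = []
push(9): heap contents = [9]
push(2): heap contents = [2, 9]
push(4): heap contents = [2, 4, 9]
pop() → 2: heap contents = [4, 9]
push(18): heap contents = [4, 9, 18]
push(48): heap contents = [4, 9, 18, 48]
push(14): heap contents = [4, 9, 14, 18, 48]
pop() → 4: heap contents = [9, 14, 18, 48]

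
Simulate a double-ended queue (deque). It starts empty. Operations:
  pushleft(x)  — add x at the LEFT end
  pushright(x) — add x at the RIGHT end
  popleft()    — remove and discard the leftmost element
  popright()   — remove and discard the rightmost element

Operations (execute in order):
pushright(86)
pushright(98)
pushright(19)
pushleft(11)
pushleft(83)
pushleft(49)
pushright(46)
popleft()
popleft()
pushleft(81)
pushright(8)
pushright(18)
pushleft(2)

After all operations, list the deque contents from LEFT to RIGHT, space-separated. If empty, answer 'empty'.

Answer: 2 81 11 86 98 19 46 8 18

Derivation:
pushright(86): [86]
pushright(98): [86, 98]
pushright(19): [86, 98, 19]
pushleft(11): [11, 86, 98, 19]
pushleft(83): [83, 11, 86, 98, 19]
pushleft(49): [49, 83, 11, 86, 98, 19]
pushright(46): [49, 83, 11, 86, 98, 19, 46]
popleft(): [83, 11, 86, 98, 19, 46]
popleft(): [11, 86, 98, 19, 46]
pushleft(81): [81, 11, 86, 98, 19, 46]
pushright(8): [81, 11, 86, 98, 19, 46, 8]
pushright(18): [81, 11, 86, 98, 19, 46, 8, 18]
pushleft(2): [2, 81, 11, 86, 98, 19, 46, 8, 18]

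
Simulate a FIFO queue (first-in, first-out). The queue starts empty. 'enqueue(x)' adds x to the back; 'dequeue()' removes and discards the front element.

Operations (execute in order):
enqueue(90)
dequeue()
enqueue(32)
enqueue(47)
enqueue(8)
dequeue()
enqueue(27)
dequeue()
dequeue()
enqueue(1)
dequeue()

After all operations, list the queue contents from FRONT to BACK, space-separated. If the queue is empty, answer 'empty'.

enqueue(90): [90]
dequeue(): []
enqueue(32): [32]
enqueue(47): [32, 47]
enqueue(8): [32, 47, 8]
dequeue(): [47, 8]
enqueue(27): [47, 8, 27]
dequeue(): [8, 27]
dequeue(): [27]
enqueue(1): [27, 1]
dequeue(): [1]

Answer: 1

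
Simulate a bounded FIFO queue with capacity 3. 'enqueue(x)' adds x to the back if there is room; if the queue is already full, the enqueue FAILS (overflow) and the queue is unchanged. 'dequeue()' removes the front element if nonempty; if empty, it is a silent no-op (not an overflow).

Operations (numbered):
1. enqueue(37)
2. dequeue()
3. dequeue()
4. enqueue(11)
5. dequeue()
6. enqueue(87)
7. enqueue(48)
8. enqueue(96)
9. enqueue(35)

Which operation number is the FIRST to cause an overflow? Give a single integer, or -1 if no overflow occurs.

1. enqueue(37): size=1
2. dequeue(): size=0
3. dequeue(): empty, no-op, size=0
4. enqueue(11): size=1
5. dequeue(): size=0
6. enqueue(87): size=1
7. enqueue(48): size=2
8. enqueue(96): size=3
9. enqueue(35): size=3=cap → OVERFLOW (fail)

Answer: 9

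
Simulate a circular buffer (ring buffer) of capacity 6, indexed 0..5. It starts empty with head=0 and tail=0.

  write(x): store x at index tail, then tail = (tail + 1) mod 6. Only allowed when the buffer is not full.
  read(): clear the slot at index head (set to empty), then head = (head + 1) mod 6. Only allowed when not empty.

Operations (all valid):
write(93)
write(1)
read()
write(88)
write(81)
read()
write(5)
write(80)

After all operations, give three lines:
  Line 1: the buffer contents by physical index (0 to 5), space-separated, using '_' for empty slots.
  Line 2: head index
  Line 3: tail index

write(93): buf=[93 _ _ _ _ _], head=0, tail=1, size=1
write(1): buf=[93 1 _ _ _ _], head=0, tail=2, size=2
read(): buf=[_ 1 _ _ _ _], head=1, tail=2, size=1
write(88): buf=[_ 1 88 _ _ _], head=1, tail=3, size=2
write(81): buf=[_ 1 88 81 _ _], head=1, tail=4, size=3
read(): buf=[_ _ 88 81 _ _], head=2, tail=4, size=2
write(5): buf=[_ _ 88 81 5 _], head=2, tail=5, size=3
write(80): buf=[_ _ 88 81 5 80], head=2, tail=0, size=4

Answer: _ _ 88 81 5 80
2
0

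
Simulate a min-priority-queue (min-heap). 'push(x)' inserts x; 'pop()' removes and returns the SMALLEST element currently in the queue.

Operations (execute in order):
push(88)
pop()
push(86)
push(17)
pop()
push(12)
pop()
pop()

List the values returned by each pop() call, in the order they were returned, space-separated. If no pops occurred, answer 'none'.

Answer: 88 17 12 86

Derivation:
push(88): heap contents = [88]
pop() → 88: heap contents = []
push(86): heap contents = [86]
push(17): heap contents = [17, 86]
pop() → 17: heap contents = [86]
push(12): heap contents = [12, 86]
pop() → 12: heap contents = [86]
pop() → 86: heap contents = []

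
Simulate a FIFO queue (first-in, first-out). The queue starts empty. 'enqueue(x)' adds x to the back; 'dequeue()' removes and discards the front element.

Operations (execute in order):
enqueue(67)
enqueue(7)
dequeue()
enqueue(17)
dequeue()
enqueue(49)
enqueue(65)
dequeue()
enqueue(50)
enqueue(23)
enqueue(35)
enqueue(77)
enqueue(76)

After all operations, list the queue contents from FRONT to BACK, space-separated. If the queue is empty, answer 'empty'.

enqueue(67): [67]
enqueue(7): [67, 7]
dequeue(): [7]
enqueue(17): [7, 17]
dequeue(): [17]
enqueue(49): [17, 49]
enqueue(65): [17, 49, 65]
dequeue(): [49, 65]
enqueue(50): [49, 65, 50]
enqueue(23): [49, 65, 50, 23]
enqueue(35): [49, 65, 50, 23, 35]
enqueue(77): [49, 65, 50, 23, 35, 77]
enqueue(76): [49, 65, 50, 23, 35, 77, 76]

Answer: 49 65 50 23 35 77 76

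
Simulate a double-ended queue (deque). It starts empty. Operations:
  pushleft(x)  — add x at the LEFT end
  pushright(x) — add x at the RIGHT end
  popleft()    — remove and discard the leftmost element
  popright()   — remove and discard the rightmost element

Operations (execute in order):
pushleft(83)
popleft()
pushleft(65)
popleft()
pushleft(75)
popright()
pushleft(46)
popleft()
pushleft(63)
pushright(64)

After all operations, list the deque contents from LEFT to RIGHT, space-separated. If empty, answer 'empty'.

pushleft(83): [83]
popleft(): []
pushleft(65): [65]
popleft(): []
pushleft(75): [75]
popright(): []
pushleft(46): [46]
popleft(): []
pushleft(63): [63]
pushright(64): [63, 64]

Answer: 63 64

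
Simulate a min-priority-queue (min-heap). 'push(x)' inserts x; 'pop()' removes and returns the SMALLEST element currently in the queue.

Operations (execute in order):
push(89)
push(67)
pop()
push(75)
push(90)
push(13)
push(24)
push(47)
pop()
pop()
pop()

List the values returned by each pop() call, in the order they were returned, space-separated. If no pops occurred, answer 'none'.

Answer: 67 13 24 47

Derivation:
push(89): heap contents = [89]
push(67): heap contents = [67, 89]
pop() → 67: heap contents = [89]
push(75): heap contents = [75, 89]
push(90): heap contents = [75, 89, 90]
push(13): heap contents = [13, 75, 89, 90]
push(24): heap contents = [13, 24, 75, 89, 90]
push(47): heap contents = [13, 24, 47, 75, 89, 90]
pop() → 13: heap contents = [24, 47, 75, 89, 90]
pop() → 24: heap contents = [47, 75, 89, 90]
pop() → 47: heap contents = [75, 89, 90]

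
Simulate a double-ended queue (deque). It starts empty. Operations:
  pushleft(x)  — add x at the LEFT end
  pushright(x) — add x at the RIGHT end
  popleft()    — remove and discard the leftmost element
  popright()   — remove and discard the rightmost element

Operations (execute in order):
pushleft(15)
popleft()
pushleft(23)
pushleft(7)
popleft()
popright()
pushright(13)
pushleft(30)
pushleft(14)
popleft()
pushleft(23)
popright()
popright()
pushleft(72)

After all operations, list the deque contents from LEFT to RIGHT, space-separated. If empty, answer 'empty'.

pushleft(15): [15]
popleft(): []
pushleft(23): [23]
pushleft(7): [7, 23]
popleft(): [23]
popright(): []
pushright(13): [13]
pushleft(30): [30, 13]
pushleft(14): [14, 30, 13]
popleft(): [30, 13]
pushleft(23): [23, 30, 13]
popright(): [23, 30]
popright(): [23]
pushleft(72): [72, 23]

Answer: 72 23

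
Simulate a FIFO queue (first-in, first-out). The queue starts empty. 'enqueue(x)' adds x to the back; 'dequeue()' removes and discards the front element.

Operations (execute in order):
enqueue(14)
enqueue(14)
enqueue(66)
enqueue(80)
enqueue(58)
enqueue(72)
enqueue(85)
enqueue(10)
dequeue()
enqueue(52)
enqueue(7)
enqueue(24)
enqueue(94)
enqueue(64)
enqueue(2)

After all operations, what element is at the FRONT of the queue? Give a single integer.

Answer: 14

Derivation:
enqueue(14): queue = [14]
enqueue(14): queue = [14, 14]
enqueue(66): queue = [14, 14, 66]
enqueue(80): queue = [14, 14, 66, 80]
enqueue(58): queue = [14, 14, 66, 80, 58]
enqueue(72): queue = [14, 14, 66, 80, 58, 72]
enqueue(85): queue = [14, 14, 66, 80, 58, 72, 85]
enqueue(10): queue = [14, 14, 66, 80, 58, 72, 85, 10]
dequeue(): queue = [14, 66, 80, 58, 72, 85, 10]
enqueue(52): queue = [14, 66, 80, 58, 72, 85, 10, 52]
enqueue(7): queue = [14, 66, 80, 58, 72, 85, 10, 52, 7]
enqueue(24): queue = [14, 66, 80, 58, 72, 85, 10, 52, 7, 24]
enqueue(94): queue = [14, 66, 80, 58, 72, 85, 10, 52, 7, 24, 94]
enqueue(64): queue = [14, 66, 80, 58, 72, 85, 10, 52, 7, 24, 94, 64]
enqueue(2): queue = [14, 66, 80, 58, 72, 85, 10, 52, 7, 24, 94, 64, 2]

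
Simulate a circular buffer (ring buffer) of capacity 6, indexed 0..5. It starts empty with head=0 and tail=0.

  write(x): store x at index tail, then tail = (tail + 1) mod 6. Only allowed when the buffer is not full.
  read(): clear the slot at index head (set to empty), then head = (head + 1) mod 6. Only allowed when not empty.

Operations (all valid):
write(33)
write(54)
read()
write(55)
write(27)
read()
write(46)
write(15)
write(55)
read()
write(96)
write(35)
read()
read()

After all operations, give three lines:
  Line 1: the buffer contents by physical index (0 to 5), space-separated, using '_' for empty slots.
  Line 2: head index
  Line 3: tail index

write(33): buf=[33 _ _ _ _ _], head=0, tail=1, size=1
write(54): buf=[33 54 _ _ _ _], head=0, tail=2, size=2
read(): buf=[_ 54 _ _ _ _], head=1, tail=2, size=1
write(55): buf=[_ 54 55 _ _ _], head=1, tail=3, size=2
write(27): buf=[_ 54 55 27 _ _], head=1, tail=4, size=3
read(): buf=[_ _ 55 27 _ _], head=2, tail=4, size=2
write(46): buf=[_ _ 55 27 46 _], head=2, tail=5, size=3
write(15): buf=[_ _ 55 27 46 15], head=2, tail=0, size=4
write(55): buf=[55 _ 55 27 46 15], head=2, tail=1, size=5
read(): buf=[55 _ _ 27 46 15], head=3, tail=1, size=4
write(96): buf=[55 96 _ 27 46 15], head=3, tail=2, size=5
write(35): buf=[55 96 35 27 46 15], head=3, tail=3, size=6
read(): buf=[55 96 35 _ 46 15], head=4, tail=3, size=5
read(): buf=[55 96 35 _ _ 15], head=5, tail=3, size=4

Answer: 55 96 35 _ _ 15
5
3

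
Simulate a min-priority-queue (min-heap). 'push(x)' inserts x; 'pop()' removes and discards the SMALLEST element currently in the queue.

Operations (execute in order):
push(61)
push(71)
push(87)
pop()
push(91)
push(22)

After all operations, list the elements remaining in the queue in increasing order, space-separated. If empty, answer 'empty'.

Answer: 22 71 87 91

Derivation:
push(61): heap contents = [61]
push(71): heap contents = [61, 71]
push(87): heap contents = [61, 71, 87]
pop() → 61: heap contents = [71, 87]
push(91): heap contents = [71, 87, 91]
push(22): heap contents = [22, 71, 87, 91]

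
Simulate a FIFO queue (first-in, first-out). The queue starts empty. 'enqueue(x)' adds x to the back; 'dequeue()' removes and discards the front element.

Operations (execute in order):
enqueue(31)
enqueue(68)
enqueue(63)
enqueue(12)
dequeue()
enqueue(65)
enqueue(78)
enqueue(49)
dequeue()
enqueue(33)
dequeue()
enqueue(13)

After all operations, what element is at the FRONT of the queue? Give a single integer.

enqueue(31): queue = [31]
enqueue(68): queue = [31, 68]
enqueue(63): queue = [31, 68, 63]
enqueue(12): queue = [31, 68, 63, 12]
dequeue(): queue = [68, 63, 12]
enqueue(65): queue = [68, 63, 12, 65]
enqueue(78): queue = [68, 63, 12, 65, 78]
enqueue(49): queue = [68, 63, 12, 65, 78, 49]
dequeue(): queue = [63, 12, 65, 78, 49]
enqueue(33): queue = [63, 12, 65, 78, 49, 33]
dequeue(): queue = [12, 65, 78, 49, 33]
enqueue(13): queue = [12, 65, 78, 49, 33, 13]

Answer: 12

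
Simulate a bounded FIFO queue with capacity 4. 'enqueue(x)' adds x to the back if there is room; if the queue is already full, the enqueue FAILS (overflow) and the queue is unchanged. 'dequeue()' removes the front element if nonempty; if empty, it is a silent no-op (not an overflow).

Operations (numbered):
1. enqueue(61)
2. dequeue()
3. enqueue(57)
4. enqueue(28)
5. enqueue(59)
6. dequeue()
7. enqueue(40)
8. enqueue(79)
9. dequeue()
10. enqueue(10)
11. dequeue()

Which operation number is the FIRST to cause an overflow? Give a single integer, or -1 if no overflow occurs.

Answer: -1

Derivation:
1. enqueue(61): size=1
2. dequeue(): size=0
3. enqueue(57): size=1
4. enqueue(28): size=2
5. enqueue(59): size=3
6. dequeue(): size=2
7. enqueue(40): size=3
8. enqueue(79): size=4
9. dequeue(): size=3
10. enqueue(10): size=4
11. dequeue(): size=3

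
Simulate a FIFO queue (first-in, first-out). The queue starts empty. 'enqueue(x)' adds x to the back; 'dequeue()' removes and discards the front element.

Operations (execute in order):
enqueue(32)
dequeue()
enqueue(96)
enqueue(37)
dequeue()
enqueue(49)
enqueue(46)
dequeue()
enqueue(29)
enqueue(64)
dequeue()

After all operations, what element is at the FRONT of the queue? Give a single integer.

enqueue(32): queue = [32]
dequeue(): queue = []
enqueue(96): queue = [96]
enqueue(37): queue = [96, 37]
dequeue(): queue = [37]
enqueue(49): queue = [37, 49]
enqueue(46): queue = [37, 49, 46]
dequeue(): queue = [49, 46]
enqueue(29): queue = [49, 46, 29]
enqueue(64): queue = [49, 46, 29, 64]
dequeue(): queue = [46, 29, 64]

Answer: 46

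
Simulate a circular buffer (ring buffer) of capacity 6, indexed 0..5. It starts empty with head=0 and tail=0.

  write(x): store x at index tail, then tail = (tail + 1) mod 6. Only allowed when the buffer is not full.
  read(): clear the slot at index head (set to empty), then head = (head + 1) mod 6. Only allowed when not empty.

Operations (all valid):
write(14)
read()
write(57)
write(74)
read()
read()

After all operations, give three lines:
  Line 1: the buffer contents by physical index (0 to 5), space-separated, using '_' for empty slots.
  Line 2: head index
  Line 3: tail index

Answer: _ _ _ _ _ _
3
3

Derivation:
write(14): buf=[14 _ _ _ _ _], head=0, tail=1, size=1
read(): buf=[_ _ _ _ _ _], head=1, tail=1, size=0
write(57): buf=[_ 57 _ _ _ _], head=1, tail=2, size=1
write(74): buf=[_ 57 74 _ _ _], head=1, tail=3, size=2
read(): buf=[_ _ 74 _ _ _], head=2, tail=3, size=1
read(): buf=[_ _ _ _ _ _], head=3, tail=3, size=0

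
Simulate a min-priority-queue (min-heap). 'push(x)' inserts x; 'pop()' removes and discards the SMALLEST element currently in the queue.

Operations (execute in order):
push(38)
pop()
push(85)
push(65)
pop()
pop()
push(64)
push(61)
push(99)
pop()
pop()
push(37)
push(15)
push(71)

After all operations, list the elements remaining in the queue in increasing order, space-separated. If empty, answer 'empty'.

push(38): heap contents = [38]
pop() → 38: heap contents = []
push(85): heap contents = [85]
push(65): heap contents = [65, 85]
pop() → 65: heap contents = [85]
pop() → 85: heap contents = []
push(64): heap contents = [64]
push(61): heap contents = [61, 64]
push(99): heap contents = [61, 64, 99]
pop() → 61: heap contents = [64, 99]
pop() → 64: heap contents = [99]
push(37): heap contents = [37, 99]
push(15): heap contents = [15, 37, 99]
push(71): heap contents = [15, 37, 71, 99]

Answer: 15 37 71 99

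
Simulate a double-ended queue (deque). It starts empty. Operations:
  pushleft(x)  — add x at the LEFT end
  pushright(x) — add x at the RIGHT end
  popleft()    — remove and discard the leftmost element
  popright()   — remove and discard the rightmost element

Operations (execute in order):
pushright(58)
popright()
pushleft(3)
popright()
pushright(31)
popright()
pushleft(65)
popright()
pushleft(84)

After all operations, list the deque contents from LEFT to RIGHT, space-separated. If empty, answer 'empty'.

pushright(58): [58]
popright(): []
pushleft(3): [3]
popright(): []
pushright(31): [31]
popright(): []
pushleft(65): [65]
popright(): []
pushleft(84): [84]

Answer: 84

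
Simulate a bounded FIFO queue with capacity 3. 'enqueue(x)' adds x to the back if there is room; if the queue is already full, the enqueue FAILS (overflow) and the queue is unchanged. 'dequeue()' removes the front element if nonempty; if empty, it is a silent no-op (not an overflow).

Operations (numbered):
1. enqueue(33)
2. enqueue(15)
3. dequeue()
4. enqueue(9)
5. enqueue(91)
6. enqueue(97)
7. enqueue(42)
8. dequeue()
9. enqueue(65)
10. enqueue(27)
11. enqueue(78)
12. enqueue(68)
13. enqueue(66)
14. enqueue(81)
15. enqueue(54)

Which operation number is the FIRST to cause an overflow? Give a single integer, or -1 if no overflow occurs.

1. enqueue(33): size=1
2. enqueue(15): size=2
3. dequeue(): size=1
4. enqueue(9): size=2
5. enqueue(91): size=3
6. enqueue(97): size=3=cap → OVERFLOW (fail)
7. enqueue(42): size=3=cap → OVERFLOW (fail)
8. dequeue(): size=2
9. enqueue(65): size=3
10. enqueue(27): size=3=cap → OVERFLOW (fail)
11. enqueue(78): size=3=cap → OVERFLOW (fail)
12. enqueue(68): size=3=cap → OVERFLOW (fail)
13. enqueue(66): size=3=cap → OVERFLOW (fail)
14. enqueue(81): size=3=cap → OVERFLOW (fail)
15. enqueue(54): size=3=cap → OVERFLOW (fail)

Answer: 6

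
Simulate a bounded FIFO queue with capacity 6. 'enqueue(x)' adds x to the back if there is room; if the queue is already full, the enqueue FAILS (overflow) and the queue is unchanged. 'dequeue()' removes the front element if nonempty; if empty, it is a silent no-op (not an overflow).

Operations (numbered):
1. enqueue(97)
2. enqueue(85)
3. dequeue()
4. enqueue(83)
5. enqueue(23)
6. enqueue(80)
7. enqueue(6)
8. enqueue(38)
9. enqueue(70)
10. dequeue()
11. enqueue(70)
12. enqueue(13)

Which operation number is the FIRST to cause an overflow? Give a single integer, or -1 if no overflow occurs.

Answer: 9

Derivation:
1. enqueue(97): size=1
2. enqueue(85): size=2
3. dequeue(): size=1
4. enqueue(83): size=2
5. enqueue(23): size=3
6. enqueue(80): size=4
7. enqueue(6): size=5
8. enqueue(38): size=6
9. enqueue(70): size=6=cap → OVERFLOW (fail)
10. dequeue(): size=5
11. enqueue(70): size=6
12. enqueue(13): size=6=cap → OVERFLOW (fail)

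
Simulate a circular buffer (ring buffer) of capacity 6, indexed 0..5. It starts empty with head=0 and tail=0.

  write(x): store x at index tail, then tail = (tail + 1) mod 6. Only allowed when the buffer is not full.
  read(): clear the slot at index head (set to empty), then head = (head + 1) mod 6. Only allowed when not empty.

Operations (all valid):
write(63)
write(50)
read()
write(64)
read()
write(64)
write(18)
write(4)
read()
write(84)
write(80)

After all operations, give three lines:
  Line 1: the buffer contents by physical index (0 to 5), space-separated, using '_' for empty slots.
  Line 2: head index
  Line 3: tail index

write(63): buf=[63 _ _ _ _ _], head=0, tail=1, size=1
write(50): buf=[63 50 _ _ _ _], head=0, tail=2, size=2
read(): buf=[_ 50 _ _ _ _], head=1, tail=2, size=1
write(64): buf=[_ 50 64 _ _ _], head=1, tail=3, size=2
read(): buf=[_ _ 64 _ _ _], head=2, tail=3, size=1
write(64): buf=[_ _ 64 64 _ _], head=2, tail=4, size=2
write(18): buf=[_ _ 64 64 18 _], head=2, tail=5, size=3
write(4): buf=[_ _ 64 64 18 4], head=2, tail=0, size=4
read(): buf=[_ _ _ 64 18 4], head=3, tail=0, size=3
write(84): buf=[84 _ _ 64 18 4], head=3, tail=1, size=4
write(80): buf=[84 80 _ 64 18 4], head=3, tail=2, size=5

Answer: 84 80 _ 64 18 4
3
2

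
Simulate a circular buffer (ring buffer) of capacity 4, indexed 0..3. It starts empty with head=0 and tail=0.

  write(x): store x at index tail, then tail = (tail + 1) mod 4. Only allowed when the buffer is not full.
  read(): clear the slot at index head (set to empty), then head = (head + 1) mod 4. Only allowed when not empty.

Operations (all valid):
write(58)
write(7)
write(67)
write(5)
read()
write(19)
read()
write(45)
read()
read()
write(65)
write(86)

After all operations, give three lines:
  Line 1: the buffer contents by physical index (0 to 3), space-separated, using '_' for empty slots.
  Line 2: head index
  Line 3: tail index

Answer: 19 45 65 86
0
0

Derivation:
write(58): buf=[58 _ _ _], head=0, tail=1, size=1
write(7): buf=[58 7 _ _], head=0, tail=2, size=2
write(67): buf=[58 7 67 _], head=0, tail=3, size=3
write(5): buf=[58 7 67 5], head=0, tail=0, size=4
read(): buf=[_ 7 67 5], head=1, tail=0, size=3
write(19): buf=[19 7 67 5], head=1, tail=1, size=4
read(): buf=[19 _ 67 5], head=2, tail=1, size=3
write(45): buf=[19 45 67 5], head=2, tail=2, size=4
read(): buf=[19 45 _ 5], head=3, tail=2, size=3
read(): buf=[19 45 _ _], head=0, tail=2, size=2
write(65): buf=[19 45 65 _], head=0, tail=3, size=3
write(86): buf=[19 45 65 86], head=0, tail=0, size=4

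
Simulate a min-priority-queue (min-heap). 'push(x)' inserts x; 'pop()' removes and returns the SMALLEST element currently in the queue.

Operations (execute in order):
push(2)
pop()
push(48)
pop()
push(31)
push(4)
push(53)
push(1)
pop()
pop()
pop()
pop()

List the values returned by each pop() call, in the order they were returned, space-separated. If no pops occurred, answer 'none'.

Answer: 2 48 1 4 31 53

Derivation:
push(2): heap contents = [2]
pop() → 2: heap contents = []
push(48): heap contents = [48]
pop() → 48: heap contents = []
push(31): heap contents = [31]
push(4): heap contents = [4, 31]
push(53): heap contents = [4, 31, 53]
push(1): heap contents = [1, 4, 31, 53]
pop() → 1: heap contents = [4, 31, 53]
pop() → 4: heap contents = [31, 53]
pop() → 31: heap contents = [53]
pop() → 53: heap contents = []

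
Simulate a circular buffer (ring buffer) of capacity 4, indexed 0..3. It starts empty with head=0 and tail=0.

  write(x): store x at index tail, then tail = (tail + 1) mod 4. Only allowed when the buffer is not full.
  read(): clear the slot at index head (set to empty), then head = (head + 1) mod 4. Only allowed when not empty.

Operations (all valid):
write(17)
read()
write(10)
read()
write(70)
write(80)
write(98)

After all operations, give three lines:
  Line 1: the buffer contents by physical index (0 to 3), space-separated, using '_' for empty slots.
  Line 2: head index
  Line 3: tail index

Answer: 98 _ 70 80
2
1

Derivation:
write(17): buf=[17 _ _ _], head=0, tail=1, size=1
read(): buf=[_ _ _ _], head=1, tail=1, size=0
write(10): buf=[_ 10 _ _], head=1, tail=2, size=1
read(): buf=[_ _ _ _], head=2, tail=2, size=0
write(70): buf=[_ _ 70 _], head=2, tail=3, size=1
write(80): buf=[_ _ 70 80], head=2, tail=0, size=2
write(98): buf=[98 _ 70 80], head=2, tail=1, size=3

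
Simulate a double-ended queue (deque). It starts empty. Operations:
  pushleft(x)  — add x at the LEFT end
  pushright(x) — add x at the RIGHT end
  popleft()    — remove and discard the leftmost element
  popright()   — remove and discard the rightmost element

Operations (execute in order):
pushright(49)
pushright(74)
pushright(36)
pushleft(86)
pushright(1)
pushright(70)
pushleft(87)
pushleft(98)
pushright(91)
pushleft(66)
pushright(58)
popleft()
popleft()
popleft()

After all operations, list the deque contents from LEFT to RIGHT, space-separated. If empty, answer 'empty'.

pushright(49): [49]
pushright(74): [49, 74]
pushright(36): [49, 74, 36]
pushleft(86): [86, 49, 74, 36]
pushright(1): [86, 49, 74, 36, 1]
pushright(70): [86, 49, 74, 36, 1, 70]
pushleft(87): [87, 86, 49, 74, 36, 1, 70]
pushleft(98): [98, 87, 86, 49, 74, 36, 1, 70]
pushright(91): [98, 87, 86, 49, 74, 36, 1, 70, 91]
pushleft(66): [66, 98, 87, 86, 49, 74, 36, 1, 70, 91]
pushright(58): [66, 98, 87, 86, 49, 74, 36, 1, 70, 91, 58]
popleft(): [98, 87, 86, 49, 74, 36, 1, 70, 91, 58]
popleft(): [87, 86, 49, 74, 36, 1, 70, 91, 58]
popleft(): [86, 49, 74, 36, 1, 70, 91, 58]

Answer: 86 49 74 36 1 70 91 58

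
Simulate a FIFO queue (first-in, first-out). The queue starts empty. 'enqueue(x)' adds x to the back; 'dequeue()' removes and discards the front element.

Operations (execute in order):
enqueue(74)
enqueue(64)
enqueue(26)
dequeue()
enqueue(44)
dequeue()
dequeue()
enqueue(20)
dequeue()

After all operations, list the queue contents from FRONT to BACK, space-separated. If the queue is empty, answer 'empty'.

enqueue(74): [74]
enqueue(64): [74, 64]
enqueue(26): [74, 64, 26]
dequeue(): [64, 26]
enqueue(44): [64, 26, 44]
dequeue(): [26, 44]
dequeue(): [44]
enqueue(20): [44, 20]
dequeue(): [20]

Answer: 20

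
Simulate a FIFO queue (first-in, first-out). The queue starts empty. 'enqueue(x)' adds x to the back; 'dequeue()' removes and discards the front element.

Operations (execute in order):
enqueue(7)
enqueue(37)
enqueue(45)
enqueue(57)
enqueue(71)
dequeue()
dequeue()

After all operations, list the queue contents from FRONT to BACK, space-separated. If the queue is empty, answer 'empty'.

enqueue(7): [7]
enqueue(37): [7, 37]
enqueue(45): [7, 37, 45]
enqueue(57): [7, 37, 45, 57]
enqueue(71): [7, 37, 45, 57, 71]
dequeue(): [37, 45, 57, 71]
dequeue(): [45, 57, 71]

Answer: 45 57 71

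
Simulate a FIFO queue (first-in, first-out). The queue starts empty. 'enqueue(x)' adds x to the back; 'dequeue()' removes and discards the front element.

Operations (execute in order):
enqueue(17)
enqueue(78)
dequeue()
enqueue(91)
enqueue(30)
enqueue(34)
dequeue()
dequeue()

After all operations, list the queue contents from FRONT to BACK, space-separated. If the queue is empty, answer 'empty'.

enqueue(17): [17]
enqueue(78): [17, 78]
dequeue(): [78]
enqueue(91): [78, 91]
enqueue(30): [78, 91, 30]
enqueue(34): [78, 91, 30, 34]
dequeue(): [91, 30, 34]
dequeue(): [30, 34]

Answer: 30 34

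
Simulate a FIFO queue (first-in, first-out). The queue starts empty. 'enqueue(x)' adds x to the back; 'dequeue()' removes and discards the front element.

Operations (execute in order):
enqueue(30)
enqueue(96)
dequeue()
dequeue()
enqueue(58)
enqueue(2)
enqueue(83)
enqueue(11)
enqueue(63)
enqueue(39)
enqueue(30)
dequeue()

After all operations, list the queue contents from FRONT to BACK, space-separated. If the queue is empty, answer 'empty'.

enqueue(30): [30]
enqueue(96): [30, 96]
dequeue(): [96]
dequeue(): []
enqueue(58): [58]
enqueue(2): [58, 2]
enqueue(83): [58, 2, 83]
enqueue(11): [58, 2, 83, 11]
enqueue(63): [58, 2, 83, 11, 63]
enqueue(39): [58, 2, 83, 11, 63, 39]
enqueue(30): [58, 2, 83, 11, 63, 39, 30]
dequeue(): [2, 83, 11, 63, 39, 30]

Answer: 2 83 11 63 39 30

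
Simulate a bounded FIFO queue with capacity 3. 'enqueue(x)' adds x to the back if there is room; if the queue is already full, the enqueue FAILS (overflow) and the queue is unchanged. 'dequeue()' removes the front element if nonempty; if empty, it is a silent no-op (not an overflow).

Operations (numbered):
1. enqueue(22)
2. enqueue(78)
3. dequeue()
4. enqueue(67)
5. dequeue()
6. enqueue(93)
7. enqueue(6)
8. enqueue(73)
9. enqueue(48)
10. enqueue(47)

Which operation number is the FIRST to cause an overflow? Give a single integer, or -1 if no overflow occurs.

Answer: 8

Derivation:
1. enqueue(22): size=1
2. enqueue(78): size=2
3. dequeue(): size=1
4. enqueue(67): size=2
5. dequeue(): size=1
6. enqueue(93): size=2
7. enqueue(6): size=3
8. enqueue(73): size=3=cap → OVERFLOW (fail)
9. enqueue(48): size=3=cap → OVERFLOW (fail)
10. enqueue(47): size=3=cap → OVERFLOW (fail)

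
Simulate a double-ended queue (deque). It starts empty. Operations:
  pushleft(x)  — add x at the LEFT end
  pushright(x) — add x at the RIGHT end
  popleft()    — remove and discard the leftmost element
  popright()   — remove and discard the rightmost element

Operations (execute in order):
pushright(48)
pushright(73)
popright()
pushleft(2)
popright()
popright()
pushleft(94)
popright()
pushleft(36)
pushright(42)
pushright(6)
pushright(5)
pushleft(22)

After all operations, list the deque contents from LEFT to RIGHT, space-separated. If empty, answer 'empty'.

pushright(48): [48]
pushright(73): [48, 73]
popright(): [48]
pushleft(2): [2, 48]
popright(): [2]
popright(): []
pushleft(94): [94]
popright(): []
pushleft(36): [36]
pushright(42): [36, 42]
pushright(6): [36, 42, 6]
pushright(5): [36, 42, 6, 5]
pushleft(22): [22, 36, 42, 6, 5]

Answer: 22 36 42 6 5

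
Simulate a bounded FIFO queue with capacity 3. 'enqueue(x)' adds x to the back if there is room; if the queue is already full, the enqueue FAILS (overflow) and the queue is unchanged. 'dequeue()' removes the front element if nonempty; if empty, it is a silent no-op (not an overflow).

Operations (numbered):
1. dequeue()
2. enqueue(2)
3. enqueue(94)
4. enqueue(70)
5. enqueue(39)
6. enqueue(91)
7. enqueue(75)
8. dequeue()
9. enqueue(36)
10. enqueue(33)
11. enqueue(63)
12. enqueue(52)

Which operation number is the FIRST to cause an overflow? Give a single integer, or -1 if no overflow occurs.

Answer: 5

Derivation:
1. dequeue(): empty, no-op, size=0
2. enqueue(2): size=1
3. enqueue(94): size=2
4. enqueue(70): size=3
5. enqueue(39): size=3=cap → OVERFLOW (fail)
6. enqueue(91): size=3=cap → OVERFLOW (fail)
7. enqueue(75): size=3=cap → OVERFLOW (fail)
8. dequeue(): size=2
9. enqueue(36): size=3
10. enqueue(33): size=3=cap → OVERFLOW (fail)
11. enqueue(63): size=3=cap → OVERFLOW (fail)
12. enqueue(52): size=3=cap → OVERFLOW (fail)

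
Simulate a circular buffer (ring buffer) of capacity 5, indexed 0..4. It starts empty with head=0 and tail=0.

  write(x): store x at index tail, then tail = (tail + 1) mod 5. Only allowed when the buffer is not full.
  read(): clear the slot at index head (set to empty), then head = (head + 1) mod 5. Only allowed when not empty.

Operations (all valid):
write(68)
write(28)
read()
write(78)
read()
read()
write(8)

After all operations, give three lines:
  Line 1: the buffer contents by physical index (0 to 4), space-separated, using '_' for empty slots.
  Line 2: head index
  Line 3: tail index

Answer: _ _ _ 8 _
3
4

Derivation:
write(68): buf=[68 _ _ _ _], head=0, tail=1, size=1
write(28): buf=[68 28 _ _ _], head=0, tail=2, size=2
read(): buf=[_ 28 _ _ _], head=1, tail=2, size=1
write(78): buf=[_ 28 78 _ _], head=1, tail=3, size=2
read(): buf=[_ _ 78 _ _], head=2, tail=3, size=1
read(): buf=[_ _ _ _ _], head=3, tail=3, size=0
write(8): buf=[_ _ _ 8 _], head=3, tail=4, size=1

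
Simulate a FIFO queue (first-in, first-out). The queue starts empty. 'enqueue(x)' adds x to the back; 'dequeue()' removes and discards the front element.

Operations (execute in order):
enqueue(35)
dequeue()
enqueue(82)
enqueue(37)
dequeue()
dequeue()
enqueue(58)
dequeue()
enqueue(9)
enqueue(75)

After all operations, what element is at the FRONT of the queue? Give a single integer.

enqueue(35): queue = [35]
dequeue(): queue = []
enqueue(82): queue = [82]
enqueue(37): queue = [82, 37]
dequeue(): queue = [37]
dequeue(): queue = []
enqueue(58): queue = [58]
dequeue(): queue = []
enqueue(9): queue = [9]
enqueue(75): queue = [9, 75]

Answer: 9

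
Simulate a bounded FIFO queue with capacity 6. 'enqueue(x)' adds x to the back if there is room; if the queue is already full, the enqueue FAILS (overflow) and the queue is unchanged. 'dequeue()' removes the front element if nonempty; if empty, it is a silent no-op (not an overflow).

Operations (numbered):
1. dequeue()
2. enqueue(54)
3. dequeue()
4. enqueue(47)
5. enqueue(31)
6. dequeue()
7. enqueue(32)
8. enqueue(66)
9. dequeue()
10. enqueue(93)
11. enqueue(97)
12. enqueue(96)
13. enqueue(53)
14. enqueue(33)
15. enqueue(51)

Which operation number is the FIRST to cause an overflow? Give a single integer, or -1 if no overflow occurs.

1. dequeue(): empty, no-op, size=0
2. enqueue(54): size=1
3. dequeue(): size=0
4. enqueue(47): size=1
5. enqueue(31): size=2
6. dequeue(): size=1
7. enqueue(32): size=2
8. enqueue(66): size=3
9. dequeue(): size=2
10. enqueue(93): size=3
11. enqueue(97): size=4
12. enqueue(96): size=5
13. enqueue(53): size=6
14. enqueue(33): size=6=cap → OVERFLOW (fail)
15. enqueue(51): size=6=cap → OVERFLOW (fail)

Answer: 14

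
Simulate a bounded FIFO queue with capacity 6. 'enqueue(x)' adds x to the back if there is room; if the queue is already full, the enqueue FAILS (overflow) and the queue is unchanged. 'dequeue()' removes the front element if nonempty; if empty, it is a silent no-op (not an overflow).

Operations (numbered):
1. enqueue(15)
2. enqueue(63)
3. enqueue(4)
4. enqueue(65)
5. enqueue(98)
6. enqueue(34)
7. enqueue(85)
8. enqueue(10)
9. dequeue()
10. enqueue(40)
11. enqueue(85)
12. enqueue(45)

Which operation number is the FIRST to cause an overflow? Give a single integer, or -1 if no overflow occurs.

1. enqueue(15): size=1
2. enqueue(63): size=2
3. enqueue(4): size=3
4. enqueue(65): size=4
5. enqueue(98): size=5
6. enqueue(34): size=6
7. enqueue(85): size=6=cap → OVERFLOW (fail)
8. enqueue(10): size=6=cap → OVERFLOW (fail)
9. dequeue(): size=5
10. enqueue(40): size=6
11. enqueue(85): size=6=cap → OVERFLOW (fail)
12. enqueue(45): size=6=cap → OVERFLOW (fail)

Answer: 7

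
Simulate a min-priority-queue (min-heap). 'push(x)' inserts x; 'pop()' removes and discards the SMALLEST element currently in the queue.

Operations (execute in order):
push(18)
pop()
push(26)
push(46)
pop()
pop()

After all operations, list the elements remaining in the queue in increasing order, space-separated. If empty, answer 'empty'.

push(18): heap contents = [18]
pop() → 18: heap contents = []
push(26): heap contents = [26]
push(46): heap contents = [26, 46]
pop() → 26: heap contents = [46]
pop() → 46: heap contents = []

Answer: empty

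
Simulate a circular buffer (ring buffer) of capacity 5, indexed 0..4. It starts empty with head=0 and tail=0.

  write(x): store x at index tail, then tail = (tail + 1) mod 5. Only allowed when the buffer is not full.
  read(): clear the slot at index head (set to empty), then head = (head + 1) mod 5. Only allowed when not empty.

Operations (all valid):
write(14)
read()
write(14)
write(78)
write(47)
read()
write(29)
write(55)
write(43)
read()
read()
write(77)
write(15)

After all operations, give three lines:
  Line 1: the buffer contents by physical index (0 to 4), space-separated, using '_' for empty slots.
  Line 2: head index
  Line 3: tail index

write(14): buf=[14 _ _ _ _], head=0, tail=1, size=1
read(): buf=[_ _ _ _ _], head=1, tail=1, size=0
write(14): buf=[_ 14 _ _ _], head=1, tail=2, size=1
write(78): buf=[_ 14 78 _ _], head=1, tail=3, size=2
write(47): buf=[_ 14 78 47 _], head=1, tail=4, size=3
read(): buf=[_ _ 78 47 _], head=2, tail=4, size=2
write(29): buf=[_ _ 78 47 29], head=2, tail=0, size=3
write(55): buf=[55 _ 78 47 29], head=2, tail=1, size=4
write(43): buf=[55 43 78 47 29], head=2, tail=2, size=5
read(): buf=[55 43 _ 47 29], head=3, tail=2, size=4
read(): buf=[55 43 _ _ 29], head=4, tail=2, size=3
write(77): buf=[55 43 77 _ 29], head=4, tail=3, size=4
write(15): buf=[55 43 77 15 29], head=4, tail=4, size=5

Answer: 55 43 77 15 29
4
4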